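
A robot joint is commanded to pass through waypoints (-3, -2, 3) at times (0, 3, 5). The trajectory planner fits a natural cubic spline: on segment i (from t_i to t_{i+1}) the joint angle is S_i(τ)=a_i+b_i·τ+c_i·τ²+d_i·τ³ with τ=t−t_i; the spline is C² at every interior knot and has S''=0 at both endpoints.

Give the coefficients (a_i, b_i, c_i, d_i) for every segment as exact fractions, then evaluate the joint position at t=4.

Δ: Δ0=1/3, Δ1=5/2
row 1: diag=10, rhs=13; c'=1/5, d'=13/10
back: M1=13/10
M: M0=0, M1=13/10, M2=0
seg 0: a=-3, c=M0/2=0, d=(M1−M0)/(6·3)=13/180, b=Δ0−h0·(2M0+M1)/6=-19/60
seg 1: a=-2, c=M1/2=13/20, d=(M2−M1)/(6·2)=-13/120, b=Δ1−h1·(2M1+M2)/6=49/30
t_q=4 → seg 1, τ=1; S=-2+49/30·τ+13/20·τ²+-13/120·τ³=7/40

  seg 0: a=-3 b=-19/60 c=0 d=13/180
  seg 1: a=-2 b=49/30 c=13/20 d=-13/120
S(4) = 7/40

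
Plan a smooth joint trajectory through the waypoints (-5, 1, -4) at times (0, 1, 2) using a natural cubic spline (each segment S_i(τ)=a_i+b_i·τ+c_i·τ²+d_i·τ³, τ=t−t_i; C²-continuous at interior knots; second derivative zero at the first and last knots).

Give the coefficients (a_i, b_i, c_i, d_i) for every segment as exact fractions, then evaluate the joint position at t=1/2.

Δ: Δ0=6, Δ1=-5
row 1: diag=4, rhs=-66; c'=1/4, d'=-33/2
back: M1=-33/2
M: M0=0, M1=-33/2, M2=0
seg 0: a=-5, c=M0/2=0, d=(M1−M0)/(6·1)=-11/4, b=Δ0−h0·(2M0+M1)/6=35/4
seg 1: a=1, c=M1/2=-33/4, d=(M2−M1)/(6·1)=11/4, b=Δ1−h1·(2M1+M2)/6=1/2
t_q=1/2 → seg 0, τ=1/2; S=-5+35/4·τ+0·τ²+-11/4·τ³=-31/32

  seg 0: a=-5 b=35/4 c=0 d=-11/4
  seg 1: a=1 b=1/2 c=-33/4 d=11/4
S(1/2) = -31/32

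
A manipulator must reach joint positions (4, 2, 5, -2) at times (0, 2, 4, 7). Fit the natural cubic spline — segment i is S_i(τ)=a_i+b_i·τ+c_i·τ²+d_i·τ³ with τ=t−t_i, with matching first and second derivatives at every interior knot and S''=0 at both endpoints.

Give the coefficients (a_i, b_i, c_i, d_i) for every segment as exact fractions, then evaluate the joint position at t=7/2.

Δ: Δ0=-1, Δ1=3/2, Δ2=-7/3
row 1: diag=8, rhs=15; c'=1/4, d'=15/8
row 2: denom=10−2·1/4=19/2; d'=(-23−2·15/8)/(19/2)=-107/38
back: M2=-107/38
back: M1=15/8−1/4·-107/38=49/19
M: M0=0, M1=49/19, M2=-107/38, M3=0
seg 0: a=4, c=M0/2=0, d=(M1−M0)/(6·2)=49/228, b=Δ0−h0·(2M0+M1)/6=-106/57
seg 1: a=2, c=M1/2=49/38, d=(M2−M1)/(6·2)=-205/456, b=Δ1−h1·(2M1+M2)/6=41/57
seg 2: a=5, c=M2/2=-107/76, d=(M3−M2)/(6·3)=107/684, b=Δ2−h2·(2M2+M3)/6=55/114
t_q=7/2 → seg 1, τ=3/2; S=2+41/57·τ+49/38·τ²+-205/456·τ³=5427/1216

  seg 0: a=4 b=-106/57 c=0 d=49/228
  seg 1: a=2 b=41/57 c=49/38 d=-205/456
  seg 2: a=5 b=55/114 c=-107/76 d=107/684
S(7/2) = 5427/1216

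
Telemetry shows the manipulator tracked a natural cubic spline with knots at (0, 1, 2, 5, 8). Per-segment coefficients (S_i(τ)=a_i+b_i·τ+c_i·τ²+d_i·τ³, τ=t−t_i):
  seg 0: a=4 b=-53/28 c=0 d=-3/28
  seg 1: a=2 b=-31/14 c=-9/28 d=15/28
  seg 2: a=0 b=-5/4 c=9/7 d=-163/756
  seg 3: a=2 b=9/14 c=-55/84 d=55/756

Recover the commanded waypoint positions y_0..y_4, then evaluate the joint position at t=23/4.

y_0 = S_0(0) = a_0 = 4
y_1 = S_1(0) = a_1 = 2
y_2 = S_2(0) = a_2 = 0
y_3 = S_3(0) = a_3 = 2
y_4 = S_3(3) = 0
t_q=23/4 is in segment 3 (τ=3/4); S_3(τ)=549/256

y_0=4 y_1=2 y_2=0 y_3=2 y_4=0
S(23/4) = 549/256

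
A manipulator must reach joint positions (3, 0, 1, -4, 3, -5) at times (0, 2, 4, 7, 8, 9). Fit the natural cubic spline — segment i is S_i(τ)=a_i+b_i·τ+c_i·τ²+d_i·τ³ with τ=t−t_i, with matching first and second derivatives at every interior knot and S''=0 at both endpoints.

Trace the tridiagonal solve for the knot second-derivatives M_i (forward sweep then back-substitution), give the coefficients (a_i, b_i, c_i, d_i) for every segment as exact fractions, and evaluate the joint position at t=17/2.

Δ: Δ0=-3/2, Δ1=1/2, Δ2=-5/3, Δ3=7, Δ4=-8
row 1: diag=8, rhs=12; c'=1/4, d'=3/2
row 2: denom=10−2·1/4=19/2; d'=(-13−2·3/2)/(19/2)=-32/19
row 3: denom=8−3·6/19=134/19; d'=(52−3·-32/19)/(134/19)=542/67
row 4: denom=4−1·19/134=517/134; d'=(-90−1·542/67)/(517/134)=-13144/517
back: M4=-13144/517
back: M3=542/67−19/134·-13144/517=6046/517
back: M2=-32/19−6/19·6046/517=-2780/517
back: M1=3/2−1/4·-2780/517=2941/1034
M: M0=0, M1=2941/1034, M2=-2780/517, M3=6046/517, M4=-13144/517, M5=0
seg 0: a=3, c=M0/2=0, d=(M1−M0)/(6·2)=2941/12408, b=Δ0−h0·(2M0+M1)/6=-3797/1551
seg 1: a=0, c=M1/2=2941/2068, d=(M2−M1)/(6·2)=-8501/12408, b=Δ1−h1·(2M1+M2)/6=1229/3102
seg 2: a=1, c=M2/2=-1390/517, d=(M3−M2)/(6·3)=1471/1551, b=Δ2−h2·(2M2+M3)/6=-3314/1551
seg 3: a=-4, c=M3/2=3023/517, d=(M4−M3)/(6·1)=-9595/1551, b=Δ3−h3·(2M3+M4)/6=11383/1551
seg 4: a=3, c=M4/2=-6572/517, d=(M5−M4)/(6·1)=6572/1551, b=Δ4−h4·(2M4+M5)/6=736/1551
t_q=17/2 → seg 4, τ=1/2; S=3+736/1551·τ+-6572/517·τ²+6572/1551·τ³=609/1034

  seg 0: a=3 b=-3797/1551 c=0 d=2941/12408
  seg 1: a=0 b=1229/3102 c=2941/2068 d=-8501/12408
  seg 2: a=1 b=-3314/1551 c=-1390/517 d=1471/1551
  seg 3: a=-4 b=11383/1551 c=3023/517 d=-9595/1551
  seg 4: a=3 b=736/1551 c=-6572/517 d=6572/1551
S(17/2) = 609/1034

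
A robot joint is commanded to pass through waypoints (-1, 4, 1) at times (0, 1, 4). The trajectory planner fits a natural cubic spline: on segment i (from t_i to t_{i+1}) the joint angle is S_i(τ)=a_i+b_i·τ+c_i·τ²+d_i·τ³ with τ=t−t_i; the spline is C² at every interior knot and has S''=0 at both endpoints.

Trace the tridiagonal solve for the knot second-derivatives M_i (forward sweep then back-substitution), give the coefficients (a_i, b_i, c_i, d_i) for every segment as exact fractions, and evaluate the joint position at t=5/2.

Δ: Δ0=5, Δ1=-1
row 1: diag=8, rhs=-36; c'=3/8, d'=-9/2
back: M1=-9/2
M: M0=0, M1=-9/2, M2=0
seg 0: a=-1, c=M0/2=0, d=(M1−M0)/(6·1)=-3/4, b=Δ0−h0·(2M0+M1)/6=23/4
seg 1: a=4, c=M1/2=-9/4, d=(M2−M1)/(6·3)=1/4, b=Δ1−h1·(2M1+M2)/6=7/2
t_q=5/2 → seg 1, τ=3/2; S=4+7/2·τ+-9/4·τ²+1/4·τ³=161/32

  seg 0: a=-1 b=23/4 c=0 d=-3/4
  seg 1: a=4 b=7/2 c=-9/4 d=1/4
S(5/2) = 161/32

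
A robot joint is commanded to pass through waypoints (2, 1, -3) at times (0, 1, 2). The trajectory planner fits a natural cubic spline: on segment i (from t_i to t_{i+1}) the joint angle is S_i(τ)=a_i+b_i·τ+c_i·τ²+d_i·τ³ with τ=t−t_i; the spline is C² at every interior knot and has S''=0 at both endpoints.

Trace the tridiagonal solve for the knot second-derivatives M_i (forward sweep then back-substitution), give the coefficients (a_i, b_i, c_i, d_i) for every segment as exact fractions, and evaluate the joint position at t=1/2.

  seg 0: a=2 b=-1/4 c=0 d=-3/4
  seg 1: a=1 b=-5/2 c=-9/4 d=3/4
S(1/2) = 57/32

Δ: Δ0=-1, Δ1=-4
row 1: diag=4, rhs=-18; c'=1/4, d'=-9/2
back: M1=-9/2
M: M0=0, M1=-9/2, M2=0
seg 0: a=2, c=M0/2=0, d=(M1−M0)/(6·1)=-3/4, b=Δ0−h0·(2M0+M1)/6=-1/4
seg 1: a=1, c=M1/2=-9/4, d=(M2−M1)/(6·1)=3/4, b=Δ1−h1·(2M1+M2)/6=-5/2
t_q=1/2 → seg 0, τ=1/2; S=2+-1/4·τ+0·τ²+-3/4·τ³=57/32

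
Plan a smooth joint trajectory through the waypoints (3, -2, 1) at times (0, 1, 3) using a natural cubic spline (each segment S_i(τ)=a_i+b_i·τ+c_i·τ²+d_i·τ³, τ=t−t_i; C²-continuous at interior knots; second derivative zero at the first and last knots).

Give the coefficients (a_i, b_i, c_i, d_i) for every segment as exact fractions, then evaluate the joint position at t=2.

Δ: Δ0=-5, Δ1=3/2
row 1: diag=6, rhs=39; c'=1/3, d'=13/2
back: M1=13/2
M: M0=0, M1=13/2, M2=0
seg 0: a=3, c=M0/2=0, d=(M1−M0)/(6·1)=13/12, b=Δ0−h0·(2M0+M1)/6=-73/12
seg 1: a=-2, c=M1/2=13/4, d=(M2−M1)/(6·2)=-13/24, b=Δ1−h1·(2M1+M2)/6=-17/6
t_q=2 → seg 1, τ=1; S=-2+-17/6·τ+13/4·τ²+-13/24·τ³=-17/8

  seg 0: a=3 b=-73/12 c=0 d=13/12
  seg 1: a=-2 b=-17/6 c=13/4 d=-13/24
S(2) = -17/8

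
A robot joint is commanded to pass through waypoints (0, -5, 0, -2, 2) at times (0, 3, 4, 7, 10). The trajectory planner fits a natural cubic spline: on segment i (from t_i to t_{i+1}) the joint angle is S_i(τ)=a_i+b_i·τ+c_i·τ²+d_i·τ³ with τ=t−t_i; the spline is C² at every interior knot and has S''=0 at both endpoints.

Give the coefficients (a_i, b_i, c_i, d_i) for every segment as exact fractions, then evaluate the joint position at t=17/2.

  seg 0: a=0 b=-517/114 c=0 d=109/342
  seg 1: a=-5 b=232/57 c=109/38 d=-221/114
  seg 2: a=0 b=455/114 c=-56/19 d=53/114
  seg 3: a=-2 b=-65/57 c=47/38 d=-47/342
S(17/2) = -423/304

Δ: Δ0=-5/3, Δ1=5, Δ2=-2/3, Δ3=4/3
row 1: diag=8, rhs=40; c'=1/8, d'=5
row 2: denom=8−1·1/8=63/8; d'=(-34−1·5)/(63/8)=-104/21
row 3: denom=12−3·8/21=76/7; d'=(12−3·-104/21)/(76/7)=47/19
back: M3=47/19
back: M2=-104/21−8/21·47/19=-112/19
back: M1=5−1/8·-112/19=109/19
M: M0=0, M1=109/19, M2=-112/19, M3=47/19, M4=0
seg 0: a=0, c=M0/2=0, d=(M1−M0)/(6·3)=109/342, b=Δ0−h0·(2M0+M1)/6=-517/114
seg 1: a=-5, c=M1/2=109/38, d=(M2−M1)/(6·1)=-221/114, b=Δ1−h1·(2M1+M2)/6=232/57
seg 2: a=0, c=M2/2=-56/19, d=(M3−M2)/(6·3)=53/114, b=Δ2−h2·(2M2+M3)/6=455/114
seg 3: a=-2, c=M3/2=47/38, d=(M4−M3)/(6·3)=-47/342, b=Δ3−h3·(2M3+M4)/6=-65/57
t_q=17/2 → seg 3, τ=3/2; S=-2+-65/57·τ+47/38·τ²+-47/342·τ³=-423/304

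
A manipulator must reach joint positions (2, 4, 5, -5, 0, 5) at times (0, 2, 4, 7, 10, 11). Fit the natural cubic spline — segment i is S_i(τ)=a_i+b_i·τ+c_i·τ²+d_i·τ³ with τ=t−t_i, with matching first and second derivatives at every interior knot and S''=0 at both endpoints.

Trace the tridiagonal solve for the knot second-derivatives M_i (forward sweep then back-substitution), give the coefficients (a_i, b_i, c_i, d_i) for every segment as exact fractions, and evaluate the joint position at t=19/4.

Δ: Δ0=1, Δ1=1/2, Δ2=-10/3, Δ3=5/3, Δ4=5
row 1: diag=8, rhs=-3; c'=1/4, d'=-3/8
row 2: denom=10−2·1/4=19/2; d'=(-23−2·-3/8)/(19/2)=-89/38
row 3: denom=12−3·6/19=210/19; d'=(30−3·-89/38)/(210/19)=67/20
row 4: denom=8−3·19/70=503/70; d'=(20−3·67/20)/(503/70)=1393/1006
back: M4=1393/1006
back: M3=67/20−19/70·1393/1006=1496/503
back: M2=-89/38−6/19·1496/503=-3301/1006
back: M1=-3/8−1/4·-3301/1006=224/503
M: M0=0, M1=224/503, M2=-3301/1006, M3=1496/503, M4=1393/1006, M5=0
seg 0: a=2, c=M0/2=0, d=(M1−M0)/(6·2)=56/1509, b=Δ0−h0·(2M0+M1)/6=1285/1509
seg 1: a=4, c=M1/2=112/503, d=(M2−M1)/(6·2)=-3749/12072, b=Δ1−h1·(2M1+M2)/6=1957/1509
seg 2: a=5, c=M2/2=-3301/2012, d=(M3−M2)/(6·3)=6293/18108, b=Δ2−h2·(2M2+M3)/6=-4645/3018
seg 3: a=-5, c=M3/2=748/503, d=(M4−M3)/(6·3)=-533/6036, b=Δ3−h3·(2M3+M4)/6=-12071/6036
seg 4: a=0, c=M4/2=1393/2012, d=(M5−M4)/(6·1)=-1393/6036, b=Δ4−h4·(2M4+M5)/6=13697/3018
t_q=19/4 → seg 2, τ=3/4; S=5+-4645/3018·τ+-3301/2012·τ²+6293/18108·τ³=395243/128768

  seg 0: a=2 b=1285/1509 c=0 d=56/1509
  seg 1: a=4 b=1957/1509 c=112/503 d=-3749/12072
  seg 2: a=5 b=-4645/3018 c=-3301/2012 d=6293/18108
  seg 3: a=-5 b=-12071/6036 c=748/503 d=-533/6036
  seg 4: a=0 b=13697/3018 c=1393/2012 d=-1393/6036
S(19/4) = 395243/128768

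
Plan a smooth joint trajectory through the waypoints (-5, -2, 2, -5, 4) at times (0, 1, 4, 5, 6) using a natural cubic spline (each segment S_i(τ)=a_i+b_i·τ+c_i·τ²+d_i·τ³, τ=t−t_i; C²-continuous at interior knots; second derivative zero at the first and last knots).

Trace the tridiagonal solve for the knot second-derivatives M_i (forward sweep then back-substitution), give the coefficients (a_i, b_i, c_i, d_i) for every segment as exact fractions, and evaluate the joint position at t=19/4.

  seg 0: a=-5 b=1619/636 c=0 d=289/636
  seg 1: a=-2 b=1243/318 c=289/212 d=-157/212
  seg 2: a=2 b=-5029/636 c=-281/53 d=3949/636
  seg 3: a=-5 b=37/318 c=2825/212 d=-2825/636
S(19/4) = -58251/13568

Δ: Δ0=3, Δ1=4/3, Δ2=-7, Δ3=9
row 1: diag=8, rhs=-10; c'=3/8, d'=-5/4
row 2: denom=8−3·3/8=55/8; d'=(-50−3·-5/4)/(55/8)=-74/11
row 3: denom=4−1·8/55=212/55; d'=(96−1·-74/11)/(212/55)=2825/106
back: M3=2825/106
back: M2=-74/11−8/55·2825/106=-562/53
back: M1=-5/4−3/8·-562/53=289/106
M: M0=0, M1=289/106, M2=-562/53, M3=2825/106, M4=0
seg 0: a=-5, c=M0/2=0, d=(M1−M0)/(6·1)=289/636, b=Δ0−h0·(2M0+M1)/6=1619/636
seg 1: a=-2, c=M1/2=289/212, d=(M2−M1)/(6·3)=-157/212, b=Δ1−h1·(2M1+M2)/6=1243/318
seg 2: a=2, c=M2/2=-281/53, d=(M3−M2)/(6·1)=3949/636, b=Δ2−h2·(2M2+M3)/6=-5029/636
seg 3: a=-5, c=M3/2=2825/212, d=(M4−M3)/(6·1)=-2825/636, b=Δ3−h3·(2M3+M4)/6=37/318
t_q=19/4 → seg 2, τ=3/4; S=2+-5029/636·τ+-281/53·τ²+3949/636·τ³=-58251/13568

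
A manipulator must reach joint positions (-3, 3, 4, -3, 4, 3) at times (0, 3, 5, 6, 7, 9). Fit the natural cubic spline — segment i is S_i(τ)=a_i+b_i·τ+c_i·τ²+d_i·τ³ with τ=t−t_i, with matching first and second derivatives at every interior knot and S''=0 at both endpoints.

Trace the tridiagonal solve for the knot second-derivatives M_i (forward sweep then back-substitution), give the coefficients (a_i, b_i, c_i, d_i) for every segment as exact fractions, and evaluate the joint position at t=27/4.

Δ: Δ0=2, Δ1=1/2, Δ2=-7, Δ3=7, Δ4=-1/2
row 1: diag=10, rhs=-9; c'=1/5, d'=-9/10
row 2: denom=6−2·1/5=28/5; d'=(-45−2·-9/10)/(28/5)=-54/7
row 3: denom=4−1·5/28=107/28; d'=(84−1·-54/7)/(107/28)=24
row 4: denom=6−1·28/107=614/107; d'=(-45−1·24)/(614/107)=-7383/614
back: M4=-7383/614
back: M3=24−28/107·-7383/614=8334/307
back: M2=-54/7−5/28·8334/307=-7713/614
back: M1=-9/10−1/5·-7713/614=495/307
M: M0=0, M1=495/307, M2=-7713/614, M3=8334/307, M4=-7383/614, M5=0
seg 0: a=-3, c=M0/2=0, d=(M1−M0)/(6·3)=55/614, b=Δ0−h0·(2M0+M1)/6=733/614
seg 1: a=3, c=M1/2=495/614, d=(M2−M1)/(6·2)=-2901/2456, b=Δ1−h1·(2M1+M2)/6=1109/307
seg 2: a=4, c=M2/2=-7713/1228, d=(M3−M2)/(6·1)=8127/1228, b=Δ2−h2·(2M2+M3)/6=-4505/614
seg 3: a=-3, c=M3/2=4167/307, d=(M4−M3)/(6·1)=-8017/1228, b=Δ3−h3·(2M3+M4)/6=-55/1228
seg 4: a=4, c=M4/2=-7383/1228, d=(M5−M4)/(6·2)=2461/2456, b=Δ4−h4·(2M4+M5)/6=4615/614
t_q=27/4 → seg 3, τ=3/4; S=-3+-55/1228·τ+4167/307·τ²+-8017/1228·τ³=145173/78592

  seg 0: a=-3 b=733/614 c=0 d=55/614
  seg 1: a=3 b=1109/307 c=495/614 d=-2901/2456
  seg 2: a=4 b=-4505/614 c=-7713/1228 d=8127/1228
  seg 3: a=-3 b=-55/1228 c=4167/307 d=-8017/1228
  seg 4: a=4 b=4615/614 c=-7383/1228 d=2461/2456
S(27/4) = 145173/78592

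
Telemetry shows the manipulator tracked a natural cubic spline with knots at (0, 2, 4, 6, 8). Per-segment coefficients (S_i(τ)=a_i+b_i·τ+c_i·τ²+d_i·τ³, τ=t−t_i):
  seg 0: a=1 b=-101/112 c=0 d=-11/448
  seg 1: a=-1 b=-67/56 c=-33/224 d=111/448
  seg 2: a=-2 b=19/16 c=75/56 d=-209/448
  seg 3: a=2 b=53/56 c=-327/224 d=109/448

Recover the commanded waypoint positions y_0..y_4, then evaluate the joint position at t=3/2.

y_0 = S_0(0) = a_0 = 1
y_1 = S_1(0) = a_1 = -1
y_2 = S_2(0) = a_2 = -2
y_3 = S_3(0) = a_3 = 2
y_4 = S_3(2) = 0
t_q=3/2 is in segment 0 (τ=3/2); S_0(τ)=-223/512

y_0=1 y_1=-1 y_2=-2 y_3=2 y_4=0
S(3/2) = -223/512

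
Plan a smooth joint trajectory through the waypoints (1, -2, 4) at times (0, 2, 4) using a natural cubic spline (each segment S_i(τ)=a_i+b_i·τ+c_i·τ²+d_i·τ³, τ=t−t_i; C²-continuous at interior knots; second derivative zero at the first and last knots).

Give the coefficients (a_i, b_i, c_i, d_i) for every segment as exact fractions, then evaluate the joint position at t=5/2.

  seg 0: a=1 b=-21/8 c=0 d=9/32
  seg 1: a=-2 b=3/4 c=27/16 d=-9/32
S(5/2) = -317/256

Δ: Δ0=-3/2, Δ1=3
row 1: diag=8, rhs=27; c'=1/4, d'=27/8
back: M1=27/8
M: M0=0, M1=27/8, M2=0
seg 0: a=1, c=M0/2=0, d=(M1−M0)/(6·2)=9/32, b=Δ0−h0·(2M0+M1)/6=-21/8
seg 1: a=-2, c=M1/2=27/16, d=(M2−M1)/(6·2)=-9/32, b=Δ1−h1·(2M1+M2)/6=3/4
t_q=5/2 → seg 1, τ=1/2; S=-2+3/4·τ+27/16·τ²+-9/32·τ³=-317/256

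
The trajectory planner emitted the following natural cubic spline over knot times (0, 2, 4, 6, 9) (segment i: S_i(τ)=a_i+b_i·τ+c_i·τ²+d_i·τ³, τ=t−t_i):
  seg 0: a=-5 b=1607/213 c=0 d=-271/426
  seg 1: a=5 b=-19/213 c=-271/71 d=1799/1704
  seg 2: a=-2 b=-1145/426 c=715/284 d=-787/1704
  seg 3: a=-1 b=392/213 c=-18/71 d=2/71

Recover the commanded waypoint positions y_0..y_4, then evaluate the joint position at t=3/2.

y_0=-5 y_1=5 y_2=-2 y_3=-1 y_4=3
S(3/2) = 4737/1136

y_0 = S_0(0) = a_0 = -5
y_1 = S_1(0) = a_1 = 5
y_2 = S_2(0) = a_2 = -2
y_3 = S_3(0) = a_3 = -1
y_4 = S_3(3) = 3
t_q=3/2 is in segment 0 (τ=3/2); S_0(τ)=4737/1136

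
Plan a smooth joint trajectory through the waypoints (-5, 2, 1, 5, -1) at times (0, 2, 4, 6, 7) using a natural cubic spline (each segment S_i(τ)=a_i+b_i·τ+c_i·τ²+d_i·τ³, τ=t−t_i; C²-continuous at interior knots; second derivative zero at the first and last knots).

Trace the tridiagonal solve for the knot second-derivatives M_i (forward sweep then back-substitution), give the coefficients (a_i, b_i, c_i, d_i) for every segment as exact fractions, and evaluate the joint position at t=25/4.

Δ: Δ0=7/2, Δ1=-1/2, Δ2=2, Δ3=-6
row 1: diag=8, rhs=-24; c'=1/4, d'=-3
row 2: denom=8−2·1/4=15/2; d'=(15−2·-3)/(15/2)=14/5
row 3: denom=6−2·4/15=82/15; d'=(-48−2·14/5)/(82/15)=-402/41
back: M3=-402/41
back: M2=14/5−4/15·-402/41=222/41
back: M1=-3−1/4·222/41=-357/82
M: M0=0, M1=-357/82, M2=222/41, M3=-402/41, M4=0
seg 0: a=-5, c=M0/2=0, d=(M1−M0)/(6·2)=-119/328, b=Δ0−h0·(2M0+M1)/6=203/41
seg 1: a=2, c=M1/2=-357/164, d=(M2−M1)/(6·2)=267/328, b=Δ1−h1·(2M1+M2)/6=49/82
seg 2: a=1, c=M2/2=111/41, d=(M3−M2)/(6·2)=-52/41, b=Δ2−h2·(2M2+M3)/6=68/41
seg 3: a=5, c=M3/2=-201/41, d=(M4−M3)/(6·1)=67/41, b=Δ3−h3·(2M3+M4)/6=-112/41
t_q=25/4 → seg 3, τ=1/4; S=5+-112/41·τ+-201/41·τ²+67/41·τ³=10591/2624

  seg 0: a=-5 b=203/41 c=0 d=-119/328
  seg 1: a=2 b=49/82 c=-357/164 d=267/328
  seg 2: a=1 b=68/41 c=111/41 d=-52/41
  seg 3: a=5 b=-112/41 c=-201/41 d=67/41
S(25/4) = 10591/2624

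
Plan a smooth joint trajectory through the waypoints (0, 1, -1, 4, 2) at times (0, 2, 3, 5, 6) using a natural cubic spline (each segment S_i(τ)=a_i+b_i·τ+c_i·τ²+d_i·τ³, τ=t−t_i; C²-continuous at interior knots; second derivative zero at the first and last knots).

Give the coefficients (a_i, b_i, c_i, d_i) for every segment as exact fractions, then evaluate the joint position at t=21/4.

Δ: Δ0=1/2, Δ1=-2, Δ2=5/2, Δ3=-2
row 1: diag=6, rhs=-15; c'=1/6, d'=-5/2
row 2: denom=6−1·1/6=35/6; d'=(27−1·-5/2)/(35/6)=177/35
row 3: denom=6−2·12/35=186/35; d'=(-27−2·177/35)/(186/35)=-433/62
back: M3=-433/62
back: M2=177/35−12/35·-433/62=231/31
back: M1=-5/2−1/6·231/31=-116/31
M: M0=0, M1=-116/31, M2=231/31, M3=-433/62, M4=0
seg 0: a=0, c=M0/2=0, d=(M1−M0)/(6·2)=-29/93, b=Δ0−h0·(2M0+M1)/6=325/186
seg 1: a=1, c=M1/2=-58/31, d=(M2−M1)/(6·1)=347/186, b=Δ1−h1·(2M1+M2)/6=-371/186
seg 2: a=-1, c=M2/2=231/62, d=(M3−M2)/(6·2)=-895/744, b=Δ2−h2·(2M2+M3)/6=-13/93
seg 3: a=4, c=M3/2=-433/124, d=(M4−M3)/(6·1)=433/372, b=Δ3−h3·(2M3+M4)/6=61/186
t_q=21/4 → seg 3, τ=1/4; S=4+61/186·τ+-433/124·τ²+433/372·τ³=30807/7936

  seg 0: a=0 b=325/186 c=0 d=-29/93
  seg 1: a=1 b=-371/186 c=-58/31 d=347/186
  seg 2: a=-1 b=-13/93 c=231/62 d=-895/744
  seg 3: a=4 b=61/186 c=-433/124 d=433/372
S(21/4) = 30807/7936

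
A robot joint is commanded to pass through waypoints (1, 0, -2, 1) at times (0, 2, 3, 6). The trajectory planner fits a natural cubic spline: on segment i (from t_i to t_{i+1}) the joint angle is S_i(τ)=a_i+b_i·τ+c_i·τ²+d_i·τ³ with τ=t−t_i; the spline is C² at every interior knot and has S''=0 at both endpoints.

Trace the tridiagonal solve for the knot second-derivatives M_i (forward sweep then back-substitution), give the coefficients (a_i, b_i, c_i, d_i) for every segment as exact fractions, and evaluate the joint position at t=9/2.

Δ: Δ0=-1/2, Δ1=-2, Δ2=1
row 1: diag=6, rhs=-9; c'=1/6, d'=-3/2
row 2: denom=8−1·1/6=47/6; d'=(18−1·-3/2)/(47/6)=117/47
back: M2=117/47
back: M1=-3/2−1/6·117/47=-90/47
M: M0=0, M1=-90/47, M2=117/47, M3=0
seg 0: a=1, c=M0/2=0, d=(M1−M0)/(6·2)=-15/94, b=Δ0−h0·(2M0+M1)/6=13/94
seg 1: a=0, c=M1/2=-45/47, d=(M2−M1)/(6·1)=69/94, b=Δ1−h1·(2M1+M2)/6=-167/94
seg 2: a=-2, c=M2/2=117/94, d=(M3−M2)/(6·3)=-13/94, b=Δ2−h2·(2M2+M3)/6=-70/47
t_q=9/2 → seg 2, τ=3/2; S=-2+-70/47·τ+117/94·τ²+-13/94·τ³=-1429/752

  seg 0: a=1 b=13/94 c=0 d=-15/94
  seg 1: a=0 b=-167/94 c=-45/47 d=69/94
  seg 2: a=-2 b=-70/47 c=117/94 d=-13/94
S(9/2) = -1429/752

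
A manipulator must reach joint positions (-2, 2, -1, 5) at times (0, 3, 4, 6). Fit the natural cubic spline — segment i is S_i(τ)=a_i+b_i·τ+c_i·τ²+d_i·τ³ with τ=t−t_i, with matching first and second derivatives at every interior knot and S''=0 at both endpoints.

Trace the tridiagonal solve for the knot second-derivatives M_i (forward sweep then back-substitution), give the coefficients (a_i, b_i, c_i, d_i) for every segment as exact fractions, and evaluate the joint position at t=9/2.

Δ: Δ0=4/3, Δ1=-3, Δ2=3
row 1: diag=8, rhs=-26; c'=1/8, d'=-13/4
row 2: denom=6−1·1/8=47/8; d'=(36−1·-13/4)/(47/8)=314/47
back: M2=314/47
back: M1=-13/4−1/8·314/47=-192/47
M: M0=0, M1=-192/47, M2=314/47, M3=0
seg 0: a=-2, c=M0/2=0, d=(M1−M0)/(6·3)=-32/141, b=Δ0−h0·(2M0+M1)/6=476/141
seg 1: a=2, c=M1/2=-96/47, d=(M2−M1)/(6·1)=253/141, b=Δ1−h1·(2M1+M2)/6=-388/141
seg 2: a=-1, c=M2/2=157/47, d=(M3−M2)/(6·2)=-157/282, b=Δ2−h2·(2M2+M3)/6=-205/141
t_q=9/2 → seg 2, τ=1/2; S=-1+-205/141·τ+157/47·τ²+-157/282·τ³=-723/752

  seg 0: a=-2 b=476/141 c=0 d=-32/141
  seg 1: a=2 b=-388/141 c=-96/47 d=253/141
  seg 2: a=-1 b=-205/141 c=157/47 d=-157/282
S(9/2) = -723/752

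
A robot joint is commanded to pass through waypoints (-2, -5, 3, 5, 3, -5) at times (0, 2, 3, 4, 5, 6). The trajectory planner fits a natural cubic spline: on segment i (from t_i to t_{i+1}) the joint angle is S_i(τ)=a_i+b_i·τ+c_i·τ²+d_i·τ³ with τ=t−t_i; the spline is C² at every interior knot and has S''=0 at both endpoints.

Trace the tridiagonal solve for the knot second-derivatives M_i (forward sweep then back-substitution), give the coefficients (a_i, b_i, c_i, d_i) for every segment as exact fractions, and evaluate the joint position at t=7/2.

  seg 0: a=-2 b=-1137/214 c=0 d=102/107
  seg 1: a=-5 b=1311/214 c=612/107 d=-823/214
  seg 2: a=3 b=645/107 c=-1245/214 d=383/214
  seg 3: a=5 b=-51/214 c=-48/107 d=-281/214
  seg 4: a=3 b=-543/107 c=-939/214 d=313/214
S(7/2) = 8189/1712

Δ: Δ0=-3/2, Δ1=8, Δ2=2, Δ3=-2, Δ4=-8
row 1: diag=6, rhs=57; c'=1/6, d'=19/2
row 2: denom=4−1·1/6=23/6; d'=(-36−1·19/2)/(23/6)=-273/23
row 3: denom=4−1·6/23=86/23; d'=(-24−1·-273/23)/(86/23)=-279/86
row 4: denom=4−1·23/86=321/86; d'=(-36−1·-279/86)/(321/86)=-939/107
back: M4=-939/107
back: M3=-279/86−23/86·-939/107=-96/107
back: M2=-273/23−6/23·-96/107=-1245/107
back: M1=19/2−1/6·-1245/107=1224/107
M: M0=0, M1=1224/107, M2=-1245/107, M3=-96/107, M4=-939/107, M5=0
seg 0: a=-2, c=M0/2=0, d=(M1−M0)/(6·2)=102/107, b=Δ0−h0·(2M0+M1)/6=-1137/214
seg 1: a=-5, c=M1/2=612/107, d=(M2−M1)/(6·1)=-823/214, b=Δ1−h1·(2M1+M2)/6=1311/214
seg 2: a=3, c=M2/2=-1245/214, d=(M3−M2)/(6·1)=383/214, b=Δ2−h2·(2M2+M3)/6=645/107
seg 3: a=5, c=M3/2=-48/107, d=(M4−M3)/(6·1)=-281/214, b=Δ3−h3·(2M3+M4)/6=-51/214
seg 4: a=3, c=M4/2=-939/214, d=(M5−M4)/(6·1)=313/214, b=Δ4−h4·(2M4+M5)/6=-543/107
t_q=7/2 → seg 2, τ=1/2; S=3+645/107·τ+-1245/214·τ²+383/214·τ³=8189/1712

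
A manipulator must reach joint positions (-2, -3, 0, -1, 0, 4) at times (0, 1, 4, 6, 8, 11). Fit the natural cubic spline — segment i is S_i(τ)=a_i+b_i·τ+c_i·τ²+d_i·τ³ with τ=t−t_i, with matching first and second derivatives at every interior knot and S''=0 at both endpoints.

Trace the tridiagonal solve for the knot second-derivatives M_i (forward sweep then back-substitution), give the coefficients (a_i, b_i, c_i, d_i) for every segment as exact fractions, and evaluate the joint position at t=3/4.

Δ: Δ0=-1, Δ1=1, Δ2=-1/2, Δ3=1/2, Δ4=4/3
row 1: diag=8, rhs=12; c'=3/8, d'=3/2
row 2: denom=10−3·3/8=71/8; d'=(-9−3·3/2)/(71/8)=-108/71
row 3: denom=8−2·16/71=536/71; d'=(6−2·-108/71)/(536/71)=321/268
row 4: denom=10−2·71/268=1269/134; d'=(5−2·321/268)/(1269/134)=349/1269
back: M4=349/1269
back: M3=321/268−71/268·349/1269=2855/2538
back: M2=-108/71−16/71·2855/2538=-2252/1269
back: M1=3/2−3/8·-2252/1269=916/423
M: M0=0, M1=916/423, M2=-2252/1269, M3=2855/2538, M4=349/1269, M5=0
seg 0: a=-2, c=M0/2=0, d=(M1−M0)/(6·1)=458/1269, b=Δ0−h0·(2M0+M1)/6=-1727/1269
seg 1: a=-3, c=M1/2=458/423, d=(M2−M1)/(6·3)=-2500/11421, b=Δ1−h1·(2M1+M2)/6=-353/1269
seg 2: a=0, c=M2/2=-1126/1269, d=(M3−M2)/(6·2)=2453/10152, b=Δ2−h2·(2M2+M3)/6=391/1269
seg 3: a=-1, c=M3/2=2855/5076, d=(M4−M3)/(6·2)=-719/10152, b=Δ3−h3·(2M3+M4)/6=-289/846
seg 4: a=0, c=M4/2=349/2538, d=(M5−M4)/(6·3)=-349/22842, b=Δ4−h4·(2M4+M5)/6=1343/1269
t_q=3/4 → seg 0, τ=3/4; S=-2+-1727/1269·τ+0·τ²+458/1269·τ³=-38827/13536

  seg 0: a=-2 b=-1727/1269 c=0 d=458/1269
  seg 1: a=-3 b=-353/1269 c=458/423 d=-2500/11421
  seg 2: a=0 b=391/1269 c=-1126/1269 d=2453/10152
  seg 3: a=-1 b=-289/846 c=2855/5076 d=-719/10152
  seg 4: a=0 b=1343/1269 c=349/2538 d=-349/22842
S(3/4) = -38827/13536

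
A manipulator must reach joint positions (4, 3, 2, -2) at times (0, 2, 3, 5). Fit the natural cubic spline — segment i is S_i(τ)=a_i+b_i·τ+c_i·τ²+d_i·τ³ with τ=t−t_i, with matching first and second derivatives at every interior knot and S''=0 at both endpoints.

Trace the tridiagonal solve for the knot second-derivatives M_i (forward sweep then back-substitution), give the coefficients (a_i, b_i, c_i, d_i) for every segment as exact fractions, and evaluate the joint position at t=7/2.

Δ: Δ0=-1/2, Δ1=-1, Δ2=-2
row 1: diag=6, rhs=-3; c'=1/6, d'=-1/2
row 2: denom=6−1·1/6=35/6; d'=(-6−1·-1/2)/(35/6)=-33/35
back: M2=-33/35
back: M1=-1/2−1/6·-33/35=-12/35
M: M0=0, M1=-12/35, M2=-33/35, M3=0
seg 0: a=4, c=M0/2=0, d=(M1−M0)/(6·2)=-1/35, b=Δ0−h0·(2M0+M1)/6=-27/70
seg 1: a=3, c=M1/2=-6/35, d=(M2−M1)/(6·1)=-1/10, b=Δ1−h1·(2M1+M2)/6=-51/70
seg 2: a=2, c=M2/2=-33/70, d=(M3−M2)/(6·2)=11/140, b=Δ2−h2·(2M2+M3)/6=-48/35
t_q=7/2 → seg 2, τ=1/2; S=2+-48/35·τ+-33/70·τ²+11/140·τ³=193/160

  seg 0: a=4 b=-27/70 c=0 d=-1/35
  seg 1: a=3 b=-51/70 c=-6/35 d=-1/10
  seg 2: a=2 b=-48/35 c=-33/70 d=11/140
S(7/2) = 193/160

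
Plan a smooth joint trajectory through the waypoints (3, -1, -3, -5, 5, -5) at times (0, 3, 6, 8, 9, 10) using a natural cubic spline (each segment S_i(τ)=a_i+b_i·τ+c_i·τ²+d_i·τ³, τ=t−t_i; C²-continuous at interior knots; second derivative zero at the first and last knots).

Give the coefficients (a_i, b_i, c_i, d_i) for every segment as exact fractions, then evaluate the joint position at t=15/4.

Δ: Δ0=-4/3, Δ1=-2/3, Δ2=-1, Δ3=10, Δ4=-10
row 1: diag=12, rhs=4; c'=1/4, d'=1/3
row 2: denom=10−3·1/4=37/4; d'=(-2−3·1/3)/(37/4)=-12/37
row 3: denom=6−2·8/37=206/37; d'=(66−2·-12/37)/(206/37)=1233/103
row 4: denom=4−1·37/206=787/206; d'=(-120−1·1233/103)/(787/206)=-27186/787
back: M4=-27186/787
back: M3=1233/103−37/206·-27186/787=14304/787
back: M2=-12/37−8/37·14304/787=-3348/787
back: M1=1/3−1/4·-3348/787=3298/2361
M: M0=0, M1=3298/2361, M2=-3348/787, M3=14304/787, M4=-27186/787, M5=0
seg 0: a=3, c=M0/2=0, d=(M1−M0)/(6·3)=1649/21249, b=Δ0−h0·(2M0+M1)/6=-1599/787
seg 1: a=-1, c=M1/2=1649/2361, d=(M2−M1)/(6·3)=-6671/21249, b=Δ1−h1·(2M1+M2)/6=50/787
seg 2: a=-3, c=M2/2=-1674/787, d=(M3−M2)/(6·2)=1471/787, b=Δ2−h2·(2M2+M3)/6=-3323/787
seg 3: a=-5, c=M3/2=7152/787, d=(M4−M3)/(6·1)=-6915/787, b=Δ3−h3·(2M3+M4)/6=7633/787
seg 4: a=5, c=M4/2=-13593/787, d=(M5−M4)/(6·1)=4531/787, b=Δ4−h4·(2M4+M5)/6=1192/787
t_q=15/4 → seg 1, τ=3/4; S=-1+50/787·τ+1649/2361·τ²+-6671/21249·τ³=-34851/50368

  seg 0: a=3 b=-1599/787 c=0 d=1649/21249
  seg 1: a=-1 b=50/787 c=1649/2361 d=-6671/21249
  seg 2: a=-3 b=-3323/787 c=-1674/787 d=1471/787
  seg 3: a=-5 b=7633/787 c=7152/787 d=-6915/787
  seg 4: a=5 b=1192/787 c=-13593/787 d=4531/787
S(15/4) = -34851/50368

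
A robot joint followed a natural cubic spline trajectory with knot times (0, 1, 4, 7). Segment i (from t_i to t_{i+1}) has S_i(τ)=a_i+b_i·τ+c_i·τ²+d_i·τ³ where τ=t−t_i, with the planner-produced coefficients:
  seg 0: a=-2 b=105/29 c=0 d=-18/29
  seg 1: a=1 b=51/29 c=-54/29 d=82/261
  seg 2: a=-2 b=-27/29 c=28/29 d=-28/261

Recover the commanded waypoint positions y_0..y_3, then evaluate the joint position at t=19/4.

y_0=-2 y_1=1 y_2=-2 y_3=1
S(19/4) = -1021/464

y_0 = S_0(0) = a_0 = -2
y_1 = S_1(0) = a_1 = 1
y_2 = S_2(0) = a_2 = -2
y_3 = S_2(3) = 1
t_q=19/4 is in segment 2 (τ=3/4); S_2(τ)=-1021/464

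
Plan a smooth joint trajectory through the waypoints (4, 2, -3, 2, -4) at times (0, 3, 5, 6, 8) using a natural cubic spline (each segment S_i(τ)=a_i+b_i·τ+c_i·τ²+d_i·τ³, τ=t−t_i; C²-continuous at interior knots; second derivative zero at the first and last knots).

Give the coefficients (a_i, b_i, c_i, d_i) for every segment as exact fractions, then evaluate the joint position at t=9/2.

  seg 0: a=4 b=1759/1956 c=0 d=-1021/5868
  seg 1: a=2 b=-3715/978 c=-1021/652 d=4333/3912
  seg 2: a=-3 b=1579/489 c=828/163 d=-1618/489
  seg 3: a=2 b=1693/489 c=-790/163 d=395/489
S(9/2) = -36335/10432

Δ: Δ0=-2/3, Δ1=-5/2, Δ2=5, Δ3=-3
row 1: diag=10, rhs=-11; c'=1/5, d'=-11/10
row 2: denom=6−2·1/5=28/5; d'=(45−2·-11/10)/(28/5)=59/7
row 3: denom=6−1·5/28=163/28; d'=(-48−1·59/7)/(163/28)=-1580/163
back: M3=-1580/163
back: M2=59/7−5/28·-1580/163=1656/163
back: M1=-11/10−1/5·1656/163=-1021/326
M: M0=0, M1=-1021/326, M2=1656/163, M3=-1580/163, M4=0
seg 0: a=4, c=M0/2=0, d=(M1−M0)/(6·3)=-1021/5868, b=Δ0−h0·(2M0+M1)/6=1759/1956
seg 1: a=2, c=M1/2=-1021/652, d=(M2−M1)/(6·2)=4333/3912, b=Δ1−h1·(2M1+M2)/6=-3715/978
seg 2: a=-3, c=M2/2=828/163, d=(M3−M2)/(6·1)=-1618/489, b=Δ2−h2·(2M2+M3)/6=1579/489
seg 3: a=2, c=M3/2=-790/163, d=(M4−M3)/(6·2)=395/489, b=Δ3−h3·(2M3+M4)/6=1693/489
t_q=9/2 → seg 1, τ=3/2; S=2+-3715/978·τ+-1021/652·τ²+4333/3912·τ³=-36335/10432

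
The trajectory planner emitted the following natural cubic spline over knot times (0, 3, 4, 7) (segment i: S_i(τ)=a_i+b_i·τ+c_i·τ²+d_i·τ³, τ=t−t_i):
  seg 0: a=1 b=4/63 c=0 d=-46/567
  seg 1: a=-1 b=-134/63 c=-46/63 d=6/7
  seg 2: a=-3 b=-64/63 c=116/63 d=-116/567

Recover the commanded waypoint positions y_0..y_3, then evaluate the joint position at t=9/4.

y_0 = S_0(0) = a_0 = 1
y_1 = S_1(0) = a_1 = -1
y_2 = S_2(0) = a_2 = -3
y_3 = S_2(3) = 5
t_q=9/4 is in segment 0 (τ=9/4); S_0(τ)=7/32

y_0=1 y_1=-1 y_2=-3 y_3=5
S(9/4) = 7/32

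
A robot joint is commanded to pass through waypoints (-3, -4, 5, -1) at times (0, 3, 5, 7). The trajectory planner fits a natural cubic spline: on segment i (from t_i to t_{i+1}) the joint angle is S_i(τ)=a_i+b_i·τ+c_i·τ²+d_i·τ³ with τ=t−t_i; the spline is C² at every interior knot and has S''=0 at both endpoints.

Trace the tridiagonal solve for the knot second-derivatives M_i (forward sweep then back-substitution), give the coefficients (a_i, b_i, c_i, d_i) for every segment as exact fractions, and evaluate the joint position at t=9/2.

  seg 0: a=-3 b=-559/228 c=0 d=161/684
  seg 1: a=-4 b=445/114 c=161/76 d=-415/456
  seg 2: a=5 b=83/57 c=-127/38 d=127/228
S(9/2) = 4317/1216

Δ: Δ0=-1/3, Δ1=9/2, Δ2=-3
row 1: diag=10, rhs=29; c'=1/5, d'=29/10
row 2: denom=8−2·1/5=38/5; d'=(-45−2·29/10)/(38/5)=-127/19
back: M2=-127/19
back: M1=29/10−1/5·-127/19=161/38
M: M0=0, M1=161/38, M2=-127/19, M3=0
seg 0: a=-3, c=M0/2=0, d=(M1−M0)/(6·3)=161/684, b=Δ0−h0·(2M0+M1)/6=-559/228
seg 1: a=-4, c=M1/2=161/76, d=(M2−M1)/(6·2)=-415/456, b=Δ1−h1·(2M1+M2)/6=445/114
seg 2: a=5, c=M2/2=-127/38, d=(M3−M2)/(6·2)=127/228, b=Δ2−h2·(2M2+M3)/6=83/57
t_q=9/2 → seg 1, τ=3/2; S=-4+445/114·τ+161/76·τ²+-415/456·τ³=4317/1216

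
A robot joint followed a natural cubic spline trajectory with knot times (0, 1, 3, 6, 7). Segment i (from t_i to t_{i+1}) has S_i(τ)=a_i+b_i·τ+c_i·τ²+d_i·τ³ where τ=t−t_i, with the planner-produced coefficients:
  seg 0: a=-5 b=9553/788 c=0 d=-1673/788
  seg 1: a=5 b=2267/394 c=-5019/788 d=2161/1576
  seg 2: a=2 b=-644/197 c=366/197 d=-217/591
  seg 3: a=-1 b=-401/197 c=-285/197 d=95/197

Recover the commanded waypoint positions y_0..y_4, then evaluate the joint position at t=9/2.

y_0 = S_0(0) = a_0 = -5
y_1 = S_1(0) = a_1 = 5
y_2 = S_2(0) = a_2 = 2
y_3 = S_3(0) = a_3 = -1
y_4 = S_3(1) = -4
t_q=9/2 is in segment 2 (τ=3/2); S_2(τ)=59/1576

y_0=-5 y_1=5 y_2=2 y_3=-1 y_4=-4
S(9/2) = 59/1576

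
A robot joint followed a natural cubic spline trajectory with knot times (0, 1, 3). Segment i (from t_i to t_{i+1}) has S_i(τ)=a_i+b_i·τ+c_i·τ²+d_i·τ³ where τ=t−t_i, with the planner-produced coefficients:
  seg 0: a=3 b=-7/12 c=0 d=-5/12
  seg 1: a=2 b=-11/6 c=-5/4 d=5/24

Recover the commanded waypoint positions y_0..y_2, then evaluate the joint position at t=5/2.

y_0 = S_0(0) = a_0 = 3
y_1 = S_1(0) = a_1 = 2
y_2 = S_1(2) = -5
t_q=5/2 is in segment 1 (τ=3/2); S_1(τ)=-183/64

y_0=3 y_1=2 y_2=-5
S(5/2) = -183/64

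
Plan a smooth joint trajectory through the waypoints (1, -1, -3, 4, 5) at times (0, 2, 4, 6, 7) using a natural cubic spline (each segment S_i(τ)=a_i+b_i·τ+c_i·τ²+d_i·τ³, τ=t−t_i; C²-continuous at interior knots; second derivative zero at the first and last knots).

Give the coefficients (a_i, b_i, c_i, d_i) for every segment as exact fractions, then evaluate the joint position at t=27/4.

Δ: Δ0=-1, Δ1=-1, Δ2=7/2, Δ3=1
row 1: diag=8, rhs=0; c'=1/4, d'=0
row 2: denom=8−2·1/4=15/2; d'=(27−2·0)/(15/2)=18/5
row 3: denom=6−2·4/15=82/15; d'=(-15−2·18/5)/(82/15)=-333/82
back: M3=-333/82
back: M2=18/5−4/15·-333/82=192/41
back: M1=0−1/4·192/41=-48/41
M: M0=0, M1=-48/41, M2=192/41, M3=-333/82, M4=0
seg 0: a=1, c=M0/2=0, d=(M1−M0)/(6·2)=-4/41, b=Δ0−h0·(2M0+M1)/6=-25/41
seg 1: a=-1, c=M1/2=-24/41, d=(M2−M1)/(6·2)=20/41, b=Δ1−h1·(2M1+M2)/6=-73/41
seg 2: a=-3, c=M2/2=96/41, d=(M3−M2)/(6·2)=-239/328, b=Δ2−h2·(2M2+M3)/6=71/41
seg 3: a=4, c=M3/2=-333/164, d=(M4−M3)/(6·1)=111/164, b=Δ3−h3·(2M3+M4)/6=193/82
t_q=27/4 → seg 3, τ=3/4; S=4+193/82·τ+-333/164·τ²+111/164·τ³=51521/10496

  seg 0: a=1 b=-25/41 c=0 d=-4/41
  seg 1: a=-1 b=-73/41 c=-24/41 d=20/41
  seg 2: a=-3 b=71/41 c=96/41 d=-239/328
  seg 3: a=4 b=193/82 c=-333/164 d=111/164
S(27/4) = 51521/10496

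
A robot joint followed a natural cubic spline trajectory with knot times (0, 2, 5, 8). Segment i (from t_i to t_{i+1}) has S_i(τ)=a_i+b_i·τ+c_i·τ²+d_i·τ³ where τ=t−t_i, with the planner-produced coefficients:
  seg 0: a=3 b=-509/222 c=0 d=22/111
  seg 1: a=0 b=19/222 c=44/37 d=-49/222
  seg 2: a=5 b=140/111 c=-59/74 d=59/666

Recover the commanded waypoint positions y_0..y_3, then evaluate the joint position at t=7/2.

y_0 = S_0(0) = a_0 = 3
y_1 = S_1(0) = a_1 = 0
y_2 = S_2(0) = a_2 = 5
y_3 = S_2(3) = 4
t_q=7/2 is in segment 1 (τ=3/2); S_1(τ)=1219/592

y_0=3 y_1=0 y_2=5 y_3=4
S(7/2) = 1219/592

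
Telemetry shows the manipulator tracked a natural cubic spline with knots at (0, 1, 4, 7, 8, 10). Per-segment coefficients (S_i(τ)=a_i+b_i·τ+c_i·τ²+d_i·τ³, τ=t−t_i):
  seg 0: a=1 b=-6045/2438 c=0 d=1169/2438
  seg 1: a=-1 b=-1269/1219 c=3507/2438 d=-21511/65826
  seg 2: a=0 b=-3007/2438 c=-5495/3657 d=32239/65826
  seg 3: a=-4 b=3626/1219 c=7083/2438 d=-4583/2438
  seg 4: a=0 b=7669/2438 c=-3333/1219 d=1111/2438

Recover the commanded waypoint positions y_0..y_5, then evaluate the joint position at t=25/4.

y_0=1 y_1=-1 y_2=0 y_3=-4 y_4=0 y_5=-1
S(25/4) = -749475/156032

y_0 = S_0(0) = a_0 = 1
y_1 = S_1(0) = a_1 = -1
y_2 = S_2(0) = a_2 = 0
y_3 = S_3(0) = a_3 = -4
y_4 = S_4(0) = a_4 = 0
y_5 = S_4(2) = -1
t_q=25/4 is in segment 2 (τ=9/4); S_2(τ)=-749475/156032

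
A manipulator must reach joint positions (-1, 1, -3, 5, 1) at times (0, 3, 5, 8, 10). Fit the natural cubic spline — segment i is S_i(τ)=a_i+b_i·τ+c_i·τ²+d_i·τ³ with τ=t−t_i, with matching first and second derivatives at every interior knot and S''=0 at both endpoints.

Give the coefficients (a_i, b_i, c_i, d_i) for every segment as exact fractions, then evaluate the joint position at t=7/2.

  seg 0: a=-1 b=836/435 c=0 d=-182/1305
  seg 1: a=1 b=-802/435 c=-182/145 d=256/435
  seg 2: a=-3 b=86/435 c=66/29 d=-632/1305
  seg 3: a=5 b=338/435 c=-302/145 d=151/435
S(7/2) = -47/290

Δ: Δ0=2/3, Δ1=-2, Δ2=8/3, Δ3=-2
row 1: diag=10, rhs=-16; c'=1/5, d'=-8/5
row 2: denom=10−2·1/5=48/5; d'=(28−2·-8/5)/(48/5)=13/4
row 3: denom=10−3·5/16=145/16; d'=(-28−3·13/4)/(145/16)=-604/145
back: M3=-604/145
back: M2=13/4−5/16·-604/145=132/29
back: M1=-8/5−1/5·132/29=-364/145
M: M0=0, M1=-364/145, M2=132/29, M3=-604/145, M4=0
seg 0: a=-1, c=M0/2=0, d=(M1−M0)/(6·3)=-182/1305, b=Δ0−h0·(2M0+M1)/6=836/435
seg 1: a=1, c=M1/2=-182/145, d=(M2−M1)/(6·2)=256/435, b=Δ1−h1·(2M1+M2)/6=-802/435
seg 2: a=-3, c=M2/2=66/29, d=(M3−M2)/(6·3)=-632/1305, b=Δ2−h2·(2M2+M3)/6=86/435
seg 3: a=5, c=M3/2=-302/145, d=(M4−M3)/(6·2)=151/435, b=Δ3−h3·(2M3+M4)/6=338/435
t_q=7/2 → seg 1, τ=1/2; S=1+-802/435·τ+-182/145·τ²+256/435·τ³=-47/290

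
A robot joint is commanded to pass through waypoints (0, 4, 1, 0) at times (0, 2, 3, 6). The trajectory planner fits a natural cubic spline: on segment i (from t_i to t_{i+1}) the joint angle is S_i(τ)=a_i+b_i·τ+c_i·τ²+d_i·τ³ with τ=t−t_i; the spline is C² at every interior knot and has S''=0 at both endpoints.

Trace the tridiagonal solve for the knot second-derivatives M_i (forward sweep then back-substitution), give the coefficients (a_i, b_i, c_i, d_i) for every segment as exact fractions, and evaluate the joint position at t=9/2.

Δ: Δ0=2, Δ1=-3, Δ2=-1/3
row 1: diag=6, rhs=-30; c'=1/6, d'=-5
row 2: denom=8−1·1/6=47/6; d'=(16−1·-5)/(47/6)=126/47
back: M2=126/47
back: M1=-5−1/6·126/47=-256/47
M: M0=0, M1=-256/47, M2=126/47, M3=0
seg 0: a=0, c=M0/2=0, d=(M1−M0)/(6·2)=-64/141, b=Δ0−h0·(2M0+M1)/6=538/141
seg 1: a=4, c=M1/2=-128/47, d=(M2−M1)/(6·1)=191/141, b=Δ1−h1·(2M1+M2)/6=-230/141
seg 2: a=1, c=M2/2=63/47, d=(M3−M2)/(6·3)=-7/47, b=Δ2−h2·(2M2+M3)/6=-425/141
t_q=9/2 → seg 2, τ=3/2; S=1+-425/141·τ+63/47·τ²+-7/47·τ³=-379/376

  seg 0: a=0 b=538/141 c=0 d=-64/141
  seg 1: a=4 b=-230/141 c=-128/47 d=191/141
  seg 2: a=1 b=-425/141 c=63/47 d=-7/47
S(9/2) = -379/376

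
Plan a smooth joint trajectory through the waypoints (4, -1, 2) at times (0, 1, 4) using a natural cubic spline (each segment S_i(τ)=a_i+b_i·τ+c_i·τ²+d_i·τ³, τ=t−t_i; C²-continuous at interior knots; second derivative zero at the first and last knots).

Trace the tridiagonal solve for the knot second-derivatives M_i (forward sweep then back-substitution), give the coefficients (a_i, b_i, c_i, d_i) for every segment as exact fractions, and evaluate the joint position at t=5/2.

Δ: Δ0=-5, Δ1=1
row 1: diag=8, rhs=36; c'=3/8, d'=9/2
back: M1=9/2
M: M0=0, M1=9/2, M2=0
seg 0: a=4, c=M0/2=0, d=(M1−M0)/(6·1)=3/4, b=Δ0−h0·(2M0+M1)/6=-23/4
seg 1: a=-1, c=M1/2=9/4, d=(M2−M1)/(6·3)=-1/4, b=Δ1−h1·(2M1+M2)/6=-7/2
t_q=5/2 → seg 1, τ=3/2; S=-1+-7/2·τ+9/4·τ²+-1/4·τ³=-65/32

  seg 0: a=4 b=-23/4 c=0 d=3/4
  seg 1: a=-1 b=-7/2 c=9/4 d=-1/4
S(5/2) = -65/32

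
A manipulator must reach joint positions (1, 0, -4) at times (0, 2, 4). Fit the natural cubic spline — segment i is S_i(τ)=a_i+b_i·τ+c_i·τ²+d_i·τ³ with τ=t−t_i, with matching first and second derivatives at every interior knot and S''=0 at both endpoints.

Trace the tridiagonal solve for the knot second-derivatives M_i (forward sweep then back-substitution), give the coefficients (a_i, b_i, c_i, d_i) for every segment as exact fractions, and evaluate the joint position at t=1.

Δ: Δ0=-1/2, Δ1=-2
row 1: diag=8, rhs=-9; c'=1/4, d'=-9/8
back: M1=-9/8
M: M0=0, M1=-9/8, M2=0
seg 0: a=1, c=M0/2=0, d=(M1−M0)/(6·2)=-3/32, b=Δ0−h0·(2M0+M1)/6=-1/8
seg 1: a=0, c=M1/2=-9/16, d=(M2−M1)/(6·2)=3/32, b=Δ1−h1·(2M1+M2)/6=-5/4
t_q=1 → seg 0, τ=1; S=1+-1/8·τ+0·τ²+-3/32·τ³=25/32

  seg 0: a=1 b=-1/8 c=0 d=-3/32
  seg 1: a=0 b=-5/4 c=-9/16 d=3/32
S(1) = 25/32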